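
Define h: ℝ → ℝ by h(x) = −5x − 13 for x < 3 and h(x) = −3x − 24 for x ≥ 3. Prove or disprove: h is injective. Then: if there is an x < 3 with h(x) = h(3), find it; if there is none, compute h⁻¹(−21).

Both pieces are strictly decreasing (slopes −5 and −3), so each is injective on its own interval.
The left piece maps (−∞, 3) onto (−28, ∞); the right piece maps [3, ∞) onto (−∞, −33].
These images are disjoint, so no value is attained by both pieces. Hence h is injective.
Because the two images are disjoint, no x < 3 has h(x) = h(3), so we compute h⁻¹(−21): −21 lies in (−28, ∞), so solve −5x − 13 = −21: x = (−21 + 13)/(−5) = 8/5.

8/5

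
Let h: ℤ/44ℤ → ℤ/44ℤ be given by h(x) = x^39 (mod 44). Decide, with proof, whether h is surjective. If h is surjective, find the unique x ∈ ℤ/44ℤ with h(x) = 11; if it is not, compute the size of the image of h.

h(0) = 0^39 = 0.
h(22): Repeated squaring mod 44: 22^1 ≡ 22, 22^2 ≡ 22² = 484 ≡ 0, 22^4 ≡ 0² = 0, 22^8 ≡ 0² = 0, 22^16 ≡ 0² = 0, 22^32 ≡ 0² = 0. Since 39 = 32 + 4 + 2 + 1, 22^39 ≡ 0·0·0·22: 0·0 = 0, then 0·0 = 0, then 0·22 = 0. So 22^39 ≡ 0 (mod 44).
So h(0) = h(22) = 0 while 0 ≠ 22, therefore h is not injective.
A non-injective map from the 44-element set ℤ/44ℤ to itself takes at most 43 distinct values, so it cannot be surjective. Thus h is not surjective.
Since h is not surjective, we determine |image(h)|. Computing x^39 mod 44 for each x (by repeated squaring, reducing mod 44 at every step), the values h(0), h(1), …, h(43) are: 0, 1, 28, 15, 36, 9, 24, 19, 40, 5, 32, 11, 12, 17, 4, 3, 20, 13, 8, 7, 16, 21, 0, 23, 28, 37, 36, 31, 24, 41, 40, 27, 32, 33, 12, 39, 4, 25, 20, 35, 8, 29, 16, 43.
The distinct values are {0, 1, 3, 4, 5, 7, 8, 9, 11, 12, 13, 15, 16, 17, 19, 20, 21, 23, 24, 25, 27, 28, 29, 31, 32, 33, 35, 36, 37, 39, 40, 41, 43}; there are 33 of them.

33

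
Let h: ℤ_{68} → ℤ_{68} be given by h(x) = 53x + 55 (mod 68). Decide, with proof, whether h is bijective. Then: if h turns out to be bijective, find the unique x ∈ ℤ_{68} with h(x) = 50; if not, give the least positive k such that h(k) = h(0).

If h(s) = h(t), then 53s ≡ 53t (mod 68). Because gcd(53, 68) = 1, we may cancel 53 to get s ≡ t (mod 68).
We now compute 53⁻¹ mod 68 explicitly. Euclid's algorithm: 68 = 1·53 + 15, 53 = 3·15 + 8, 15 = 1·8 + 7, 8 = 1·7 + 1; back-substituting gives 1 = 9·53 − 7·68, so 53⁻¹ ≡ 9 (mod 68).
Then y ↦ 9(y − 55) is a two-sided inverse to h, so every y ∈ ℤ_{68} has a preimage.
Hence h is bijective.
Since h is bijective, we compute h⁻¹(50): solve 53x + 55 ≡ 50 (mod 68), i.e. 53x ≡ 63 (mod 68).
Multiplying by 53⁻¹ = 9 gives x ≡ 9·63 = 567 = 8·68 + 23 ≡ 23 (mod 68).
Check: h(23) = 53·23 + 55 = 1274 = 18·68 + 50 ≡ 50 (mod 68).

23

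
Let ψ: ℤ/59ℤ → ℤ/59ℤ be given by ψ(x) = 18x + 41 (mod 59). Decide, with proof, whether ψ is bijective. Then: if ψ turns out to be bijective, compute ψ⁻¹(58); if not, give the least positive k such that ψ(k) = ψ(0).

37

Suppose ψ(a) = ψ(b) in ℤ/59ℤ. Then 18a + 41 ≡ 18b + 41 (mod 59), therefore 18(a − b) ≡ 0 (mod 59).
Since gcd(18, 59) = 1, 18 is invertible modulo 59, thus a − b ≡ 0 (mod 59), i.e. a = b.
We now compute 18⁻¹ mod 59 explicitly. Euclid's algorithm: 59 = 3·18 + 5, 18 = 3·5 + 3, 5 = 1·3 + 2, 3 = 1·2 + 1; back-substituting gives 1 = 23·18 − 7·59, so 18⁻¹ ≡ 23 (mod 59).
Then y ↦ 23(y − 41) is a two-sided inverse to ψ, so every y ∈ ℤ/59ℤ has a preimage.
Therefore ψ is bijective.
Since ψ is bijective, we compute ψ⁻¹(58): solve 18x + 41 ≡ 58 (mod 59), i.e. 18x ≡ 17 (mod 59).
Multiplying by 18⁻¹ = 23 gives x ≡ 23·17 = 391 = 6·59 + 37 ≡ 37 (mod 59).
Check: ψ(37) = 18·37 + 41 = 707 = 11·59 + 58 ≡ 58 (mod 59).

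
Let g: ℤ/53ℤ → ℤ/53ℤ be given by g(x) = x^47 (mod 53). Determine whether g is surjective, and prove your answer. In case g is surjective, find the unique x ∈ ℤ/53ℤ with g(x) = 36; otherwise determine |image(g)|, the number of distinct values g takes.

Since 53 is prime, the nonzero elements of ℤ/53ℤ form a cyclic group of order 52.
As gcd(47, 52) = 1, raising to the 47th power is a bijection on this group: if a^47 ≡ b^47 then (ab^{−1})^47 = 1, and the only element of order dividing gcd(47, 52) = 1 is 1, so a = b.
With g(0) = 0 this makes g injective on all of ℤ/53ℤ, hence bijective (finite equal-size domain and codomain). In particular g is surjective.
Since g is surjective, we find the preimage of 36. The inverse of x ↦ x^47 on (ℤ/53ℤ)^× is x ↦ x^31, because 47·31 = 1457 = 28·52 + 1 ≡ 1 (mod 52) and x^{52} = 1 for x ≠ 0 (Fermat). So g⁻¹(36) = 36^31 mod 53.
Repeated squaring mod 53: 36^1 ≡ 36, 36^2 ≡ 36² = 1296 ≡ 24, 36^4 ≡ 24² = 576 ≡ 46, 36^8 ≡ 46² = 2116 ≡ 49, 36^16 ≡ 49² = 2401 ≡ 16. Since 31 = 16 + 8 + 4 + 2 + 1, 36^31 ≡ 16·49·46·24·36: 16·49 = 784 ≡ 42, then 42·46 = 1932 ≡ 24, then 24·24 = 576 ≡ 46, then 46·36 = 1656 ≡ 13. So 36^31 ≡ 13 (mod 53).
Hence g⁻¹(36) = 13.

13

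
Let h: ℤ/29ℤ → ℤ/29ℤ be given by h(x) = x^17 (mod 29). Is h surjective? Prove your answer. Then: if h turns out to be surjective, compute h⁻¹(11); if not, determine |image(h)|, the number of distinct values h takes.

Since 29 is prime, the nonzero elements of ℤ/29ℤ form a cyclic group of order 28.
As gcd(17, 28) = 1, raising to the 17th power is a bijection on this group: if a^17 ≡ b^17 then (ab^{−1})^17 = 1, and the only element of order dividing gcd(17, 28) = 1 is 1, so a = b.
With h(0) = 0 this makes h injective on all of ℤ/29ℤ, hence bijective (finite equal-size domain and codomain). In particular h is surjective.
Since h is surjective, we find the preimage of 11. The inverse of x ↦ x^17 on (ℤ/29ℤ)^× is x ↦ x^5, because 17·5 = 85 = 3·28 + 1 ≡ 1 (mod 28) and x^{28} = 1 for x ≠ 0 (Fermat). So h⁻¹(11) = 11^5 mod 29.
Repeated squaring mod 29: 11^1 ≡ 11, 11^2 ≡ 11² = 121 ≡ 5, 11^4 ≡ 5² = 25. Since 5 = 4 + 1, 11^5 ≡ 25·11: 25·11 = 275 ≡ 14. So 11^5 ≡ 14 (mod 29).
Hence h⁻¹(11) = 14.

14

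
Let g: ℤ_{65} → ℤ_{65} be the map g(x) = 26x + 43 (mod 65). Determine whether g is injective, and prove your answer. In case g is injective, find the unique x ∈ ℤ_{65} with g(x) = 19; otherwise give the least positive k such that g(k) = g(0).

We have gcd(26, 65) = 13 > 1. Taking x_1 = 0 and x_2 = 5: g(0) = 43 and g(5) = 26·5 + 43 = 173 ≡ 43 (mod 65).
So g(0) = g(5) while 0 ≠ 5, so g is not injective.
Since g is not injective, we find the least positive k with g(k) = g(0): this means 26k ≡ 0 (mod 65), i.e. 65 ∣ 26k. Since gcd(26, 65) = 13, dividing through by 13 this holds exactly when 5 ∣ 2k, and as gcd(2, 5) = 1, exactly when 5 ∣ k.
The smallest positive such k is 5.

5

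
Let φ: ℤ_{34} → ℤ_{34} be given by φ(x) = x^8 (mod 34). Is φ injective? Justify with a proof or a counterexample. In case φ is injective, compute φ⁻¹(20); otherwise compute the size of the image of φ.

φ(2): Repeated squaring mod 34: 2^1 ≡ 2, 2^2 ≡ 2² = 4, 2^4 ≡ 4² = 16, 2^8 ≡ 16² = 256 ≡ 18. So 2^8 ≡ 18 (mod 34).
φ(4): Repeated squaring mod 34: 4^1 ≡ 4, 4^2 ≡ 4² = 16, 4^4 ≡ 16² = 256 ≡ 18, 4^8 ≡ 18² = 324 ≡ 18. So 4^8 ≡ 18 (mod 34).
So φ(2) = φ(4) = 18 while 2 ≠ 4, therefore φ is not injective.
Since φ is not injective, we determine |image(φ)|. Computing x^8 mod 34 for each x (by repeated squaring, reducing mod 34 at every step), the values φ(0), φ(1), …, φ(33) are: 0, 1, 18, 33, 18, 33, 16, 33, 18, 1, 16, 33, 16, 1, 16, 1, 18, 17, 18, 1, 16, 1, 16, 33, 16, 1, 18, 33, 16, 33, 18, 33, 18, 1.
The distinct values are {0, 1, 16, 17, 18, 33}; there are 6 of them.

6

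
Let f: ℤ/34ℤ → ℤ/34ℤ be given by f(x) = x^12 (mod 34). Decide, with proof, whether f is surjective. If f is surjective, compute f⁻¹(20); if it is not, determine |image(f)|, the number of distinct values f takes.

10

f(3): Repeated squaring mod 34: 3^1 ≡ 3, 3^2 ≡ 3² = 9, 3^4 ≡ 9² = 81 ≡ 13, 3^8 ≡ 13² = 169 ≡ 33. Since 12 = 8 + 4, 3^12 ≡ 33·13: 33·13 = 429 ≡ 21. So 3^12 ≡ 21 (mod 34).
f(5): Repeated squaring mod 34: 5^1 ≡ 5, 5^2 ≡ 5² = 25, 5^4 ≡ 25² = 625 ≡ 13, 5^8 ≡ 13² = 169 ≡ 33. Since 12 = 8 + 4, 5^12 ≡ 33·13: 33·13 = 429 ≡ 21. So 5^12 ≡ 21 (mod 34).
So f(3) = f(5) = 21 while 3 ≠ 5, so f is not injective.
A non-injective map from the 34-element set ℤ/34ℤ to itself takes at most 33 distinct values, so it cannot be surjective. So f is not surjective.
Since f is not surjective, we determine |image(f)|. Computing x^12 mod 34 for each x (by repeated squaring, reducing mod 34 at every step), the values f(0), f(1), …, f(33) are: 0, 1, 16, 21, 18, 21, 30, 13, 16, 33, 30, 13, 4, 1, 4, 33, 18, 17, 18, 33, 4, 1, 4, 13, 30, 33, 16, 13, 30, 21, 18, 21, 16, 1.
The distinct values are {0, 1, 4, 13, 16, 17, 18, 21, 30, 33}; there are 10 of them.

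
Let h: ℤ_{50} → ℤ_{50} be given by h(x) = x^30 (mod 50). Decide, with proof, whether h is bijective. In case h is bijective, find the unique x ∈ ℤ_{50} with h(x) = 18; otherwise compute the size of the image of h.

h(4): Repeated squaring mod 50: 4^1 ≡ 4, 4^2 ≡ 4² = 16, 4^4 ≡ 16² = 256 ≡ 6, 4^8 ≡ 6² = 36, 4^16 ≡ 36² = 1296 ≡ 46. Since 30 = 16 + 8 + 4 + 2, 4^30 ≡ 46·36·6·16: 46·36 = 1656 ≡ 6, then 6·6 = 36, then 36·16 = 576 ≡ 26. So 4^30 ≡ 26 (mod 50).
h(6): Repeated squaring mod 50: 6^1 ≡ 6, 6^2 ≡ 6² = 36, 6^4 ≡ 36² = 1296 ≡ 46, 6^8 ≡ 46² = 2116 ≡ 16, 6^16 ≡ 16² = 256 ≡ 6. Since 30 = 16 + 8 + 4 + 2, 6^30 ≡ 6·16·46·36: 6·16 = 96 ≡ 46, then 46·46 = 2116 ≡ 16, then 16·36 = 576 ≡ 26. So 6^30 ≡ 26 (mod 50).
So h(4) = h(6) = 26 while 4 ≠ 6, therefore h is not injective, hence not bijective.
Since h is not bijective, we determine |image(h)|. Computing x^30 mod 50 for each x (by repeated squaring, reducing mod 50 at every step), the values h(0), h(1), …, h(49) are: 0, 1, 24, 49, 26, 25, 26, 49, 24, 1, 0, 1, 24, 49, 26, 25, 26, 49, 24, 1, 0, 1, 24, 49, 26, 25, 26, 49, 24, 1, 0, 1, 24, 49, 26, 25, 26, 49, 24, 1, 0, 1, 24, 49, 26, 25, 26, 49, 24, 1.
The distinct values are {0, 1, 24, 25, 26, 49}; there are 6 of them.

6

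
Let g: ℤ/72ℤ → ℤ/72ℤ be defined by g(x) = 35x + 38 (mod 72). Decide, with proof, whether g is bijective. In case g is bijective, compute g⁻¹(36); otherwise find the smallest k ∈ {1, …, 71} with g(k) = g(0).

Recall that g is injective when g(s) = g(t) forces s = t.
Suppose g(s) = g(t) in ℤ/72ℤ. Then 35s + 38 ≡ 35t + 38 (mod 72), hence 35(s − t) ≡ 0 (mod 72).
Since gcd(35, 72) = 1, 35 is invertible modulo 72, so s − t ≡ 0 (mod 72), i.e. s = t.
We now compute 35⁻¹ mod 72 explicitly. Euclid's algorithm: 72 = 2·35 + 2, 35 = 17·2 + 1; back-substituting gives 1 = 35·35 − 17·72, so 35⁻¹ ≡ 35 (mod 72).
Then y ↦ 35(y − 38) is a two-sided inverse to g, so every y ∈ ℤ/72ℤ has a preimage.
Hence g is bijective.
Since g is bijective, we find g⁻¹(36): we need 35x ≡ 36 − 38 ≡ 70 (mod 72). Using 35⁻¹ = 35: x ≡ 35·70 = 2450 = 34·72 + 2, so x = 2.
Check: g(2) = 35·2 + 38 = 108 = 1·72 + 36 ≡ 36 (mod 72).

2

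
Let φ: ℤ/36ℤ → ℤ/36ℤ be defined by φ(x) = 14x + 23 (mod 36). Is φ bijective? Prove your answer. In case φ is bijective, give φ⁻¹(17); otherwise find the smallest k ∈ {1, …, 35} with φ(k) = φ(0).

18

Recall that φ is injective if φ(x_1) = φ(x_2) implies x_1 = x_2.
We have gcd(14, 36) = 2 > 1. Taking x_1 = 0 and x_2 = 18: φ(0) = 23 and φ(18) = 14·18 + 23 = 275 ≡ 23 (mod 36).
So φ(0) = φ(18) while 0 ≠ 18, so φ is not injective, hence not bijective.
Since φ is not bijective, we find the least positive k with φ(k) = φ(0): this means 14k ≡ 0 (mod 36), i.e. 36 ∣ 14k. Since gcd(14, 36) = 2, dividing through by 2 this holds exactly when 18 ∣ 7k, and as gcd(7, 18) = 1, exactly when 18 ∣ k.
The smallest positive such k is 18.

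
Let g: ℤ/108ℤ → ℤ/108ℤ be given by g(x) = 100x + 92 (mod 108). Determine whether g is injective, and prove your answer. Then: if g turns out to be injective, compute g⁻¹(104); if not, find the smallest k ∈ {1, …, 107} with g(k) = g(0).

Recall that g is injective when g(u) = g(v) forces u = v.
We have gcd(100, 108) = 4 > 1. Taking u = 0 and v = 27: g(0) = 92 and g(27) = 100·27 + 92 = 2792 ≡ 92 (mod 108).
So g(0) = g(27) while 0 ≠ 27, so g is not injective.
Since g is not injective, we find the least positive k with g(k) = g(0): this means 100k ≡ 0 (mod 108), i.e. 108 ∣ 100k. Since gcd(100, 108) = 4, dividing through by 4 this holds exactly when 27 ∣ 25k, and as gcd(25, 27) = 1, exactly when 27 ∣ k.
The smallest positive such k is 27.

27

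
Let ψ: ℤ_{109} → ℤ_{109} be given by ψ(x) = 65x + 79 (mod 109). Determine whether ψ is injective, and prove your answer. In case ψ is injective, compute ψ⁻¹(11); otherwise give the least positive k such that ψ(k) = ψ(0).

Recall that ψ is injective if ψ(x_1) = ψ(x_2) implies x_1 = x_2.
Suppose ψ(x_1) = ψ(x_2) in ℤ_{109}. Then 65x_1 + 79 ≡ 65x_2 + 79 (mod 109), hence 65(x_1 − x_2) ≡ 0 (mod 109).
Since gcd(65, 109) = 1, 65 is invertible modulo 109, thus x_1 − x_2 ≡ 0 (mod 109), i.e. x_1 = x_2.
Hence ψ is injective.
We now compute 65⁻¹ mod 109 explicitly. Euclid's algorithm: 109 = 1·65 + 44, 65 = 1·44 + 21, 44 = 2·21 + 2, 21 = 10·2 + 1; back-substituting gives 1 = 52·65 − 31·109, so 65⁻¹ ≡ 52 (mod 109).
Since ψ is injective, we compute ψ⁻¹(11): solve 65x + 79 ≡ 11 (mod 109), i.e. 65x ≡ 41 (mod 109).
Multiplying by 65⁻¹ = 52 gives x ≡ 52·41 = 2132 = 19·109 + 61 ≡ 61 (mod 109).
Check: ψ(61) = 65·61 + 79 = 4044 = 37·109 + 11 ≡ 11 (mod 109).

61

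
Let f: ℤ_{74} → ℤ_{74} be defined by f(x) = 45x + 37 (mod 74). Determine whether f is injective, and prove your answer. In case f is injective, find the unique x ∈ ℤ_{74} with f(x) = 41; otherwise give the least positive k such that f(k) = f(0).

56

Recall: injectivity means: for all s, t in the domain, f(s) = f(t) implies s = t.
If f(s) = f(t), then 45s ≡ 45t (mod 74). Because gcd(45, 74) = 1, we may cancel 45 to get s ≡ t (mod 74).
So f is injective.
We now compute 45⁻¹ mod 74 explicitly. Euclid's algorithm: 74 = 1·45 + 29, 45 = 1·29 + 16, 29 = 1·16 + 13, 16 = 1·13 + 3, 13 = 4·3 + 1; back-substituting gives 1 = 51·45 − 31·74, so 45⁻¹ ≡ 51 (mod 74).
Since f is injective, we compute f⁻¹(41): solve 45x + 37 ≡ 41 (mod 74), i.e. 45x ≡ 4 (mod 74).
Multiplying by 45⁻¹ = 51 gives x ≡ 51·4 = 204 = 2·74 + 56 ≡ 56 (mod 74).
Check: f(56) = 45·56 + 37 = 2557 = 34·74 + 41 ≡ 41 (mod 74).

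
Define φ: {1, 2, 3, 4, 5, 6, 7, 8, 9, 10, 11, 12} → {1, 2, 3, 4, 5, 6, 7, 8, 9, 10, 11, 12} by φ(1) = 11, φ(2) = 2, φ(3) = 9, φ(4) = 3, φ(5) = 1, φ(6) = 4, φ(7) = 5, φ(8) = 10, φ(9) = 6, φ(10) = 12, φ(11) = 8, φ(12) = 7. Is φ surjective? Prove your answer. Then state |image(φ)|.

Every element of the codomain has a preimage: 1 = φ(5), 2 = φ(2), 3 = φ(4), 4 = φ(6), 5 = φ(7), 6 = φ(9), 7 = φ(12), 8 = φ(11), 9 = φ(3), 10 = φ(8), 11 = φ(1), 12 = φ(10).
Hence φ is surjective.
The image of φ is {1, 2, 3, 4, 5, 6, 7, 8, 9, 10, 11, 12}, which has 12 elements.

12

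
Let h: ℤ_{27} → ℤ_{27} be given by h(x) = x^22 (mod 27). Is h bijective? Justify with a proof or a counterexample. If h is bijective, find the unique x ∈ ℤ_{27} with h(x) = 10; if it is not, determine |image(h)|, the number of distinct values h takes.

10

h(0) = 0^22 = 0.
h(3): Repeated squaring mod 27: 3^1 ≡ 3, 3^2 ≡ 3² = 9, 3^4 ≡ 9² = 81 ≡ 0, 3^8 ≡ 0² = 0, 3^16 ≡ 0² = 0. Since 22 = 16 + 4 + 2, 3^22 ≡ 0·0·9: 0·0 = 0, then 0·9 = 0. So 3^22 ≡ 0 (mod 27).
So h(0) = h(3) = 0 while 0 ≠ 3, hence h is not injective, hence not bijective.
Since h is not bijective, we determine |image(h)|. Computing x^22 mod 27 for each x (by repeated squaring, reducing mod 27 at every step), the values h(0), h(1), …, h(26) are: 0, 1, 16, 0, 13, 4, 0, 25, 19, 0, 10, 7, 0, 22, 22, 0, 7, 10, 0, 19, 25, 0, 4, 13, 0, 16, 1.
The distinct values are {0, 1, 4, 7, 10, 13, 16, 19, 22, 25}; there are 10 of them.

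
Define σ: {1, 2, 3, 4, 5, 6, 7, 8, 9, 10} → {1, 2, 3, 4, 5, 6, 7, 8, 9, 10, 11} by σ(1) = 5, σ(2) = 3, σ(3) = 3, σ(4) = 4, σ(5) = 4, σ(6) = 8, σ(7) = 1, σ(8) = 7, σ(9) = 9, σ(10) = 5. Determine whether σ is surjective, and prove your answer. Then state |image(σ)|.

No element maps to 2, so σ is not surjective.
The image of σ is {1, 3, 4, 5, 7, 8, 9}, which has 7 elements.

7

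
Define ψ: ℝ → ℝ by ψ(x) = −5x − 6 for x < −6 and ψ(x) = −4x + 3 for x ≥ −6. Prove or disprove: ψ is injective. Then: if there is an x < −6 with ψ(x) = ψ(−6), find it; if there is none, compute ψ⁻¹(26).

-33/5

Both pieces are strictly decreasing (slopes −5 and −4), so each is injective on its own interval.
The left piece maps (−∞, −6) onto (24, ∞); the right piece maps [−6, ∞) onto (−∞, 27].
These images overlap. In particular ψ(−6) = 27 (right piece), and solving −5x − 6 = 27 on the left piece gives x = −33/5 < −6.
So ψ(−33/5) = ψ(−6) with −33/5 ≠ −6, and ψ is not injective. This x = −33/5 is the requested value below −6.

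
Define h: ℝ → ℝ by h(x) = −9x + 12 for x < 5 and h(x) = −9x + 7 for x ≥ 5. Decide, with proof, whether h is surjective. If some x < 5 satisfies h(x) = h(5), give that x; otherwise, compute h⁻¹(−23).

Both pieces are strictly decreasing (slopes −9 and −9), so each is injective on its own interval.
The left piece maps (−∞, 5) onto (−33, ∞); the right piece maps [5, ∞) onto (−∞, −38].
The union (−33, ∞) ∪ (−∞, −38] omits the interval between −33 and −38; in particular −33 has no preimage. So h is not surjective.
Because the two images are disjoint, no x < 5 has h(x) = h(5), so we compute h⁻¹(−23): −23 lies in (−33, ∞), so solve −9x + 12 = −23: x = (−23 − 12)/(−9) = 35/9.

35/9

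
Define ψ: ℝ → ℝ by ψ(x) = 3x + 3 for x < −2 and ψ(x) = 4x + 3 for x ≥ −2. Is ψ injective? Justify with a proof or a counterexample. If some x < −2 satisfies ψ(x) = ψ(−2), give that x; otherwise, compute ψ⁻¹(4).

-8/3

Both pieces are strictly increasing (slopes 3 and 4), so each is injective on its own interval.
The left piece maps (−∞, −2) onto (−∞, −3); the right piece maps [−2, ∞) onto [−5, ∞).
These images overlap. In particular ψ(−2) = −5 (right piece), and solving 3x + 3 = −5 on the left piece gives x = −8/3 < −2.
So ψ(−8/3) = ψ(−2) with −8/3 ≠ −2, and ψ is not injective. This x = −8/3 is the requested value below −2.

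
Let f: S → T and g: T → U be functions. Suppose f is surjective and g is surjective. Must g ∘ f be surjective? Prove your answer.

Let c ∈ U. Since g is surjective, there is b ∈ T with g(b) = c. Since f is surjective, there is a ∈ S with f(a) = b.
Then (g ∘ f)(a) = g(b) = c. Thus g ∘ f is surjective.

surjective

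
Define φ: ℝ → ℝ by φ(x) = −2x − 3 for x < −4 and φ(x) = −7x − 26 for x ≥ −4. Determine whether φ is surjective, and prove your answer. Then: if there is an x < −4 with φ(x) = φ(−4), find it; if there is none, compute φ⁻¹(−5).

Both pieces are strictly decreasing (slopes −2 and −7), so each is injective on its own interval.
The left piece maps (−∞, −4) onto (5, ∞); the right piece maps [−4, ∞) onto (−∞, 2].
The union (5, ∞) ∪ (−∞, 2] omits the interval between 5 and 2; in particular 5 has no preimage. So φ is not surjective.
Because the two images are disjoint, no x < −4 has φ(x) = φ(−4), so we compute φ⁻¹(−5): −5 lies in (−∞, 2], so solve −7x − 26 = −5: x = (−5 + 26)/(−7) = −3.

-3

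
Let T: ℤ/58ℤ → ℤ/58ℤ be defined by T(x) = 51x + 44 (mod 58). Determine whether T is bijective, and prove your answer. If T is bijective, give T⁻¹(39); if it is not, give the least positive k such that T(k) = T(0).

9

Suppose T(u) = T(v) in ℤ/58ℤ. Then 51u + 44 ≡ 51v + 44 (mod 58), thus 51(u − v) ≡ 0 (mod 58).
Since gcd(51, 58) = 1, 51 is invertible modulo 58, thus u − v ≡ 0 (mod 58), i.e. u = v.
We now compute 51⁻¹ mod 58 explicitly. Euclid's algorithm: 58 = 1·51 + 7, 51 = 7·7 + 2, 7 = 3·2 + 1; back-substituting gives 1 = 33·51 − 29·58, so 51⁻¹ ≡ 33 (mod 58).
Then y ↦ 33(y − 44) is a two-sided inverse to T, so every y ∈ ℤ/58ℤ has a preimage.
Therefore T is bijective.
Since T is bijective, we compute T⁻¹(39): solve 51x + 44 ≡ 39 (mod 58), i.e. 51x ≡ 53 (mod 58).
Multiplying by 51⁻¹ = 33 gives x ≡ 33·53 = 1749 = 30·58 + 9 ≡ 9 (mod 58).
Check: T(9) = 51·9 + 44 = 503 = 8·58 + 39 ≡ 39 (mod 58).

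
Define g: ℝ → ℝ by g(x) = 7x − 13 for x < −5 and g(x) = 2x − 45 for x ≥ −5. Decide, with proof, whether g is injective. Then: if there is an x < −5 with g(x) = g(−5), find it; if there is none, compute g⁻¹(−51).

-6

Both pieces are strictly increasing (slopes 7 and 2), so each is injective on its own interval.
The left piece maps (−∞, −5) onto (−∞, −48); the right piece maps [−5, ∞) onto [−55, ∞).
These images overlap. In particular g(−5) = −55 (right piece), and solving 7x − 13 = −55 on the left piece gives x = −6 < −5.
So g(−6) = g(−5) with −6 ≠ −5, and g is not injective. This x = −6 is the requested value below −5.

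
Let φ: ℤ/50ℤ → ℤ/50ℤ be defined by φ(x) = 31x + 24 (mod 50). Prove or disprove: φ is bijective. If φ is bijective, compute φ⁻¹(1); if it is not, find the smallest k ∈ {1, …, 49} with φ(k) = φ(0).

17

Suppose φ(a) = φ(b) in ℤ/50ℤ. Then 31a + 24 ≡ 31b + 24 (mod 50), therefore 31(a − b) ≡ 0 (mod 50).
Since gcd(31, 50) = 1, 31 is invertible modulo 50, thus a − b ≡ 0 (mod 50), i.e. a = b.
We now compute 31⁻¹ mod 50 explicitly. Euclid's algorithm: 50 = 1·31 + 19, 31 = 1·19 + 12, 19 = 1·12 + 7, 12 = 1·7 + 5, 7 = 1·5 + 2, 5 = 2·2 + 1; back-substituting gives 1 = 21·31 − 13·50, so 31⁻¹ ≡ 21 (mod 50).
Then y ↦ 21(y − 24) is a two-sided inverse to φ, so every y ∈ ℤ/50ℤ has a preimage.
Therefore φ is bijective.
Since φ is bijective, we compute φ⁻¹(1): solve 31x + 24 ≡ 1 (mod 50), i.e. 31x ≡ 27 (mod 50).
Multiplying by 31⁻¹ = 21 gives x ≡ 21·27 = 567 = 11·50 + 17 ≡ 17 (mod 50).
Check: φ(17) = 31·17 + 24 = 551 = 11·50 + 1 ≡ 1 (mod 50).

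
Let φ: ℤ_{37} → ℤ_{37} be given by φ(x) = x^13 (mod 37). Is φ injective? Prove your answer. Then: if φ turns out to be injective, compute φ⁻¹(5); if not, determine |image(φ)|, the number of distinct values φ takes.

Since 37 is prime, the nonzero elements of ℤ_{37} form a cyclic group of order 36.
As gcd(13, 36) = 1, raising to the 13th power is a bijection on this group: if x_1^13 ≡ x_2^13 then (x_1x_2^{−1})^13 = 1, and the only element of order dividing gcd(13, 36) = 1 is 1, so x_1 = x_2.
With φ(0) = 0 this makes φ injective on all of ℤ_{37}, hence bijective (finite equal-size domain and codomain). In particular φ is injective.
Since φ is injective, we find the preimage of 5. The inverse of x ↦ x^13 on (ℤ_{37})^× is x ↦ x^25, because 13·25 = 325 = 9·36 + 1 ≡ 1 (mod 36) and x^{36} = 1 for x ≠ 0 (Fermat). So φ⁻¹(5) = 5^25 mod 37.
Repeated squaring mod 37: 5^1 ≡ 5, 5^2 ≡ 5² = 25, 5^4 ≡ 25² = 625 ≡ 33, 5^8 ≡ 33² = 1089 ≡ 16, 5^16 ≡ 16² = 256 ≡ 34. Since 25 = 16 + 8 + 1, 5^25 ≡ 34·16·5: 34·16 = 544 ≡ 26, then 26·5 = 130 ≡ 19. So 5^25 ≡ 19 (mod 37).
Hence φ⁻¹(5) = 19.

19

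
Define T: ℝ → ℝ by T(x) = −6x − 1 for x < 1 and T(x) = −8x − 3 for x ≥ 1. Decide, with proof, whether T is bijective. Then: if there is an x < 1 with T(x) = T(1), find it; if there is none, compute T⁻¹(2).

Both pieces are strictly decreasing (slopes −6 and −8), so each is injective on its own interval.
The left piece maps (−∞, 1) onto (−7, ∞); the right piece maps [1, ∞) onto (−∞, −11].
The images leave a gap (−7 has no preimage), so T is not surjective, hence not bijective.
Because the two images are disjoint, no x < 1 has T(x) = T(1), so we compute T⁻¹(2): 2 lies in (−7, ∞), so solve −6x − 1 = 2: x = (2 + 1)/(−6) = −1/2.

-1/2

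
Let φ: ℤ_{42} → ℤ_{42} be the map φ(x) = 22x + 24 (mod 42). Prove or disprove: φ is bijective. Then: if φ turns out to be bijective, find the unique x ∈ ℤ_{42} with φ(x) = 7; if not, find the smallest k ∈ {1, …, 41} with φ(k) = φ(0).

21

By definition, injectivity means: for all u, v in the domain, φ(u) = φ(v) implies u = v.
We have gcd(22, 42) = 2 > 1. Taking u = 0 and v = 21: φ(0) = 24 and φ(21) = 22·21 + 24 = 486 ≡ 24 (mod 42).
So φ(0) = φ(21) while 0 ≠ 21, so φ is not injective, hence not bijective.
Since φ is not bijective, we find the least positive k with φ(k) = φ(0): this means 22k ≡ 0 (mod 42), i.e. 42 ∣ 22k. Since gcd(22, 42) = 2, dividing through by 2 this holds exactly when 21 ∣ 11k, and as gcd(11, 21) = 1, exactly when 21 ∣ k.
The smallest positive such k is 21.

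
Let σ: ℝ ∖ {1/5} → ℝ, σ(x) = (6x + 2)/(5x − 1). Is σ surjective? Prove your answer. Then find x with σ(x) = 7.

If σ(x) = 6/5, cross-multiplying gives 5(6x + 2) = 6(5x − 1), which simplifies to 10 = −6 — false.  So 6/5 has no preimage and σ is not surjective.
Solving σ(x) = 7: cross-multiplying gives 6x + 2 = 7(5x − 1), which rearranges to −29x = −9, so x = 9/29.

9/29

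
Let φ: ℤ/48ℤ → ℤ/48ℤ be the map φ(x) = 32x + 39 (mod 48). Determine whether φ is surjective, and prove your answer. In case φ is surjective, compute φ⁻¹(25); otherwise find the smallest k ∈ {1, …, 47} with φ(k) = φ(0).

Since gcd(32, 48) = 16, we have 32x ≡ 0 (mod 16) for all x, so φ(x) ≡ 7 (mod 16).
But 0 ≢ 7 (mod 16), so 0 ∈ ℤ/48ℤ has no preimage. Thus φ is not surjective.
Since φ is not surjective, we find the least positive k with φ(k) = φ(0): this means 32k ≡ 0 (mod 48), i.e. 48 ∣ 32k. Since gcd(32, 48) = 16, dividing through by 16 this holds exactly when 3 ∣ 2k, and as gcd(2, 3) = 1, exactly when 3 ∣ k.
The smallest positive such k is 3.

3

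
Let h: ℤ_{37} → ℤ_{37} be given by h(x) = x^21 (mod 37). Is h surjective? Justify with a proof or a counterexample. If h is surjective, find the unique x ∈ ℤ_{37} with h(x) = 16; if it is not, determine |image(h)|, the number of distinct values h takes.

13

h(3): Repeated squaring mod 37: 3^1 ≡ 3, 3^2 ≡ 3² = 9, 3^4 ≡ 9² = 81 ≡ 7, 3^8 ≡ 7² = 49 ≡ 12, 3^16 ≡ 12² = 144 ≡ 33. Since 21 = 16 + 4 + 1, 3^21 ≡ 33·7·3: 33·7 = 231 ≡ 9, then 9·3 = 27. So 3^21 ≡ 27 (mod 37).
h(4): Repeated squaring mod 37: 4^1 ≡ 4, 4^2 ≡ 4² = 16, 4^4 ≡ 16² = 256 ≡ 34, 4^8 ≡ 34² = 1156 ≡ 9, 4^16 ≡ 9² = 81 ≡ 7. Since 21 = 16 + 4 + 1, 4^21 ≡ 7·34·4: 7·34 = 238 ≡ 16, then 16·4 = 64 ≡ 27. So 4^21 ≡ 27 (mod 37).
So h(3) = h(4) = 27 while 3 ≠ 4, thus h is not injective.
A non-injective map from the 37-element set ℤ_{37} to itself takes at most 36 distinct values, so it cannot be surjective. Thus h is not surjective.
Since h is not surjective, we determine |image(h)|. Computing x^21 mod 37 for each x (by repeated squaring, reducing mod 37 at every step), the values h(0), h(1), …, h(36) are: 0, 1, 29, 27, 27, 23, 6, 10, 6, 26, 1, 36, 26, 23, 31, 29, 26, 8, 14, 23, 29, 11, 8, 6, 14, 11, 1, 36, 11, 31, 27, 31, 14, 10, 10, 8, 36.
The distinct values are {0, 1, 6, 8, 10, 11, 14, 23, 26, 27, 29, 31, 36}; there are 13 of them.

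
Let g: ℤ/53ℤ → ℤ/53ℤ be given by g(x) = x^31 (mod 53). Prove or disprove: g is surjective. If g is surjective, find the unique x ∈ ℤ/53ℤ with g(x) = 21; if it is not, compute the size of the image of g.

Since 53 is prime, the nonzero elements of ℤ/53ℤ form a cyclic group of order 52.
As gcd(31, 52) = 1, raising to the 31st power is a bijection on this group: if u^31 ≡ v^31 then (uv^{−1})^31 = 1, and the only element of order dividing gcd(31, 52) = 1 is 1, so u = v.
With g(0) = 0 this makes g injective on all of ℤ/53ℤ, hence bijective (finite equal-size domain and codomain). In particular g is surjective.
Since g is surjective, we find the preimage of 21. The inverse of x ↦ x^31 on (ℤ/53ℤ)^× is x ↦ x^47, because 31·47 = 1457 = 28·52 + 1 ≡ 1 (mod 52) and x^{52} = 1 for x ≠ 0 (Fermat). So g⁻¹(21) = 21^47 mod 53.
Repeated squaring mod 53: 21^1 ≡ 21, 21^2 ≡ 21² = 441 ≡ 17, 21^4 ≡ 17² = 289 ≡ 24, 21^8 ≡ 24² = 576 ≡ 46, 21^16 ≡ 46² = 2116 ≡ 49, 21^32 ≡ 49² = 2401 ≡ 16. Since 47 = 32 + 8 + 4 + 2 + 1, 21^47 ≡ 16·46·24·17·21: 16·46 = 736 ≡ 47, then 47·24 = 1128 ≡ 15, then 15·17 = 255 ≡ 43, then 43·21 = 903 ≡ 2. So 21^47 ≡ 2 (mod 53).
Hence g⁻¹(21) = 2.

2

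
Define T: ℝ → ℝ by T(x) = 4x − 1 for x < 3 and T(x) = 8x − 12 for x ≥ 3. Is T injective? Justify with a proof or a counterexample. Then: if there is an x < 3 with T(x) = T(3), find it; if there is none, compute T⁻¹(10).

11/4

Both pieces are strictly increasing (slopes 4 and 8), so each is injective on its own interval.
The left piece maps (−∞, 3) onto (−∞, 11); the right piece maps [3, ∞) onto [12, ∞).
These images are disjoint, so no value is attained by both pieces. Thus T is injective.
Because the two images are disjoint, no x < 3 has T(x) = T(3), so we compute T⁻¹(10): 10 lies in (−∞, 11), so solve 4x − 1 = 10: x = (10 + 1)/4 = 11/4.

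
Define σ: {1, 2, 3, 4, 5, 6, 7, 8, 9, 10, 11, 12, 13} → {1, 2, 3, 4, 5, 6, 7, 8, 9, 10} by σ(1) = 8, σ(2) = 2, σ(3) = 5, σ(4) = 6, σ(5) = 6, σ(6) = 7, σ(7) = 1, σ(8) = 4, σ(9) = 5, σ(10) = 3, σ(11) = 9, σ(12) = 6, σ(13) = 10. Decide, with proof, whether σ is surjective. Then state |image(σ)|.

10

Every element of the codomain has a preimage: 1 = σ(7), 2 = σ(2), 3 = σ(10), 4 = σ(8), 5 = σ(3), 6 = σ(4), 7 = σ(6), 8 = σ(1), 9 = σ(11), 10 = σ(13).
So σ is surjective.
The image of σ is {1, 2, 3, 4, 5, 6, 7, 8, 9, 10}, which has 10 elements.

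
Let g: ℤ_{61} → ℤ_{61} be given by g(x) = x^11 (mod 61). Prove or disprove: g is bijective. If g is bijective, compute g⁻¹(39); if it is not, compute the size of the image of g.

19

Since 61 is prime, the nonzero elements of ℤ_{61} form a cyclic group of order 60.
As gcd(11, 60) = 1, raising to the 11th power is a bijection on this group: if s^11 ≡ t^11 then (st^{−1})^11 = 1, and the only element of order dividing gcd(11, 60) = 1 is 1, so s = t.
With g(0) = 0 this makes g injective on all of ℤ_{61}, hence bijective (finite equal-size domain and codomain). In particular g is bijective.
Since g is bijective, we find the preimage of 39. The inverse of x ↦ x^11 on (ℤ_{61})^× is x ↦ x^11, because 11·11 = 121 = 2·60 + 1 ≡ 1 (mod 60) and x^{60} = 1 for x ≠ 0 (Fermat). So g⁻¹(39) = 39^11 mod 61.
Repeated squaring mod 61: 39^1 ≡ 39, 39^2 ≡ 39² = 1521 ≡ 57, 39^4 ≡ 57² = 3249 ≡ 16, 39^8 ≡ 16² = 256 ≡ 12. Since 11 = 8 + 2 + 1, 39^11 ≡ 12·57·39: 12·57 = 684 ≡ 13, then 13·39 = 507 ≡ 19. So 39^11 ≡ 19 (mod 61).
Hence g⁻¹(39) = 19.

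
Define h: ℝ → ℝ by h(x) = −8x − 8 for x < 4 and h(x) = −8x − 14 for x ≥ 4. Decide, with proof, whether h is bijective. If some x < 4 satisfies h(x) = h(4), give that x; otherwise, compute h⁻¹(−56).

Both pieces are strictly decreasing (slopes −8 and −8), so each is injective on its own interval.
The left piece maps (−∞, 4) onto (−40, ∞); the right piece maps [4, ∞) onto (−∞, −46].
The images leave a gap (−40 has no preimage), so h is not surjective, hence not bijective.
Because the two images are disjoint, no x < 4 has h(x) = h(4), so we compute h⁻¹(−56): −56 lies in (−∞, −46], so solve −8x − 14 = −56: x = (−56 + 14)/(−8) = 21/4.

21/4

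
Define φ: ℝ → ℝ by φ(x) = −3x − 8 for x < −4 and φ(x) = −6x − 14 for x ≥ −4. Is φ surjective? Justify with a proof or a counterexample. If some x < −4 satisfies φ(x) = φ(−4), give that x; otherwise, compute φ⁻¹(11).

-6

Both pieces are strictly decreasing (slopes −3 and −6), so each is injective on its own interval.
The left piece maps (−∞, −4) onto (4, ∞); the right piece maps [−4, ∞) onto (−∞, 10].
The union (4, ∞) ∪ (−∞, 10] covers ℝ, so φ is surjective.
For the follow-up: the images overlap, so an x < −4 with φ(x) = φ(−4) exists. φ(−4) = 10; solving −3x − 8 = 10 for x < −4 gives x = (10 + 8)/(−3) = −6.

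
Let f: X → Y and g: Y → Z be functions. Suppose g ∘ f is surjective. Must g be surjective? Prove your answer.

Let c ∈ Z. Since g ∘ f is surjective, some a ∈ X has g(f(a)) = c. Then b = f(a) ∈ Y satisfies g(b) = c. So g is surjective.

surjective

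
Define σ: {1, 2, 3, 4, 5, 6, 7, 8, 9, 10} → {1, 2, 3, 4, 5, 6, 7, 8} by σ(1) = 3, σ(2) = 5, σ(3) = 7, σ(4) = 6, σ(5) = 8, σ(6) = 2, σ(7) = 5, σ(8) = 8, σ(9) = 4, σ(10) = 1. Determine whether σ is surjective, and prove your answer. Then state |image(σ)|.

Every element of the codomain has a preimage: 1 = σ(10), 2 = σ(6), 3 = σ(1), 4 = σ(9), 5 = σ(2), 6 = σ(4), 7 = σ(3), 8 = σ(5).
So σ is surjective.
The image of σ is {1, 2, 3, 4, 5, 6, 7, 8}, which has 8 elements.

8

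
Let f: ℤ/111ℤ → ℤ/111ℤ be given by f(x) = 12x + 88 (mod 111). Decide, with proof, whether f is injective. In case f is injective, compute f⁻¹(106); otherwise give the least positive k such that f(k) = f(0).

By definition, injectivity means: for all s, t in the domain, f(s) = f(t) implies s = t.
We have gcd(12, 111) = 3 > 1. Taking s = 0 and t = 37: f(0) = 88 and f(37) = 12·37 + 88 = 532 ≡ 88 (mod 111).
So f(0) = f(37) while 0 ≠ 37, so f is not injective.
Since f is not injective, we find the least positive k with f(k) = f(0): this means 12k ≡ 0 (mod 111), i.e. 111 ∣ 12k. Since gcd(12, 111) = 3, dividing through by 3 this holds exactly when 37 ∣ 4k, and as gcd(4, 37) = 1, exactly when 37 ∣ k.
The smallest positive such k is 37.

37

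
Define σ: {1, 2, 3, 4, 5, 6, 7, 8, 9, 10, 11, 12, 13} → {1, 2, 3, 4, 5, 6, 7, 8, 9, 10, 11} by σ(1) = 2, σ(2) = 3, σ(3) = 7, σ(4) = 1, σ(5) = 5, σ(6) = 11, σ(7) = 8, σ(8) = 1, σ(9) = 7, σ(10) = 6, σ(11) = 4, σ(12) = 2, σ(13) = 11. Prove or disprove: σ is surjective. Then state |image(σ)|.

No element maps to 9, so σ is not surjective.
The image of σ is {1, 2, 3, 4, 5, 6, 7, 8, 11}, which has 9 elements.

9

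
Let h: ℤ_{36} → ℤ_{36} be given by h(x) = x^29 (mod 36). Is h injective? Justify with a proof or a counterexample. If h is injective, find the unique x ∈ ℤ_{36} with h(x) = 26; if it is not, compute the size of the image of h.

h(0) = 0^29 = 0.
h(6): Repeated squaring mod 36: 6^1 ≡ 6, 6^2 ≡ 6² = 36 ≡ 0, 6^4 ≡ 0² = 0, 6^8 ≡ 0² = 0, 6^16 ≡ 0² = 0. Since 29 = 16 + 8 + 4 + 1, 6^29 ≡ 0·0·0·6: 0·0 = 0, then 0·0 = 0, then 0·6 = 0. So 6^29 ≡ 0 (mod 36).
So h(0) = h(6) = 0 while 0 ≠ 6, so h is not injective.
Since h is not injective, we determine |image(h)|. Computing x^29 mod 36 for each x (by repeated squaring, reducing mod 36 at every step), the values h(0), h(1), …, h(35) are: 0, 1, 32, 27, 16, 29, 0, 31, 8, 9, 28, 23, 0, 25, 20, 27, 4, 17, 0, 19, 32, 9, 16, 11, 0, 13, 8, 27, 28, 5, 0, 7, 20, 9, 4, 35.
The distinct values are {0, 1, 4, 5, 7, 8, 9, 11, 13, 16, 17, 19, 20, 23, 25, 27, 28, 29, 31, 32, 35}; there are 21 of them.

21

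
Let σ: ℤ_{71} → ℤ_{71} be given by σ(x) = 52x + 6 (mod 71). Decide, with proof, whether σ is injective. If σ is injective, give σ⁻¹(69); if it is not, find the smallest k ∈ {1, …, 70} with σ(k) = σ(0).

49

Suppose σ(x_1) = σ(x_2) in ℤ_{71}. Then 52x_1 + 6 ≡ 52x_2 + 6 (mod 71), so 52(x_1 − x_2) ≡ 0 (mod 71).
Since gcd(52, 71) = 1, 52 is invertible modulo 71, hence x_1 − x_2 ≡ 0 (mod 71), i.e. x_1 = x_2.
Therefore σ is injective.
We now compute 52⁻¹ mod 71 explicitly. Euclid's algorithm: 71 = 1·52 + 19, 52 = 2·19 + 14, 19 = 1·14 + 5, 14 = 2·5 + 4, 5 = 1·4 + 1; back-substituting gives 1 = 56·52 − 41·71, so 52⁻¹ ≡ 56 (mod 71).
Since σ is injective, we find σ⁻¹(69): we need 52x ≡ 69 − 6 ≡ 63 (mod 71). Using 52⁻¹ = 56: x ≡ 56·63 = 3528 = 49·71 + 49, so x = 49.
Check: σ(49) = 52·49 + 6 = 2554 = 35·71 + 69 ≡ 69 (mod 71).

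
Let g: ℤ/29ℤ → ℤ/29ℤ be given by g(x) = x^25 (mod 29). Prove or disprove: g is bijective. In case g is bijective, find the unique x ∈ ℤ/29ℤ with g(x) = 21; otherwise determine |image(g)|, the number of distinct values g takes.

14

Since 29 is prime, the nonzero elements of ℤ/29ℤ form a cyclic group of order 28.
As gcd(25, 28) = 1, raising to the 25th power is a bijection on this group: if u^25 ≡ v^25 then (uv^{−1})^25 = 1, and the only element of order dividing gcd(25, 28) = 1 is 1, so u = v.
With g(0) = 0 this makes g injective on all of ℤ/29ℤ, hence bijective (finite equal-size domain and codomain). In particular g is bijective.
Since g is bijective, we find the preimage of 21. The inverse of x ↦ x^25 on (ℤ/29ℤ)^× is x ↦ x^9, because 25·9 = 225 = 8·28 + 1 ≡ 1 (mod 28) and x^{28} = 1 for x ≠ 0 (Fermat). So g⁻¹(21) = 21^9 mod 29.
Repeated squaring mod 29: 21^1 ≡ 21, 21^2 ≡ 21² = 441 ≡ 6, 21^4 ≡ 6² = 36 ≡ 7, 21^8 ≡ 7² = 49 ≡ 20. Since 9 = 8 + 1, 21^9 ≡ 20·21: 20·21 = 420 ≡ 14. So 21^9 ≡ 14 (mod 29).
Hence g⁻¹(21) = 14.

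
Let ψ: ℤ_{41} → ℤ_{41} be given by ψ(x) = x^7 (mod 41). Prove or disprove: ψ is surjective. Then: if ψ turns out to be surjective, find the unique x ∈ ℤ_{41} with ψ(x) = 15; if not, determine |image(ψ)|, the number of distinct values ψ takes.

Since 41 is prime, the nonzero elements of ℤ_{41} form a cyclic group of order 40.
As gcd(7, 40) = 1, raising to the 7th power is a bijection on this group: if u^7 ≡ v^7 then (uv^{−1})^7 = 1, and the only element of order dividing gcd(7, 40) = 1 is 1, so u = v.
With ψ(0) = 0 this makes ψ injective on all of ℤ_{41}, hence bijective (finite equal-size domain and codomain). In particular ψ is surjective.
Since ψ is surjective, we find the preimage of 15. The inverse of x ↦ x^7 on (ℤ_{41})^× is x ↦ x^23, because 7·23 = 161 = 4·40 + 1 ≡ 1 (mod 40) and x^{40} = 1 for x ≠ 0 (Fermat). So ψ⁻¹(15) = 15^23 mod 41.
Repeated squaring mod 41: 15^1 ≡ 15, 15^2 ≡ 15² = 225 ≡ 20, 15^4 ≡ 20² = 400 ≡ 31, 15^8 ≡ 31² = 961 ≡ 18, 15^16 ≡ 18² = 324 ≡ 37. Since 23 = 16 + 4 + 2 + 1, 15^23 ≡ 37·31·20·15: 37·31 = 1147 ≡ 40, then 40·20 = 800 ≡ 21, then 21·15 = 315 ≡ 28. So 15^23 ≡ 28 (mod 41).
Hence ψ⁻¹(15) = 28.

28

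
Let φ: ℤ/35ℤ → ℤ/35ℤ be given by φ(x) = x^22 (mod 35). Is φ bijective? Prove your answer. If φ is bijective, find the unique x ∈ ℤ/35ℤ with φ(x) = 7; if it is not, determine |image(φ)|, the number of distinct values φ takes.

12

φ(1) = 1^22 = 1.
φ(6): Repeated squaring mod 35: 6^1 ≡ 6, 6^2 ≡ 6² = 36 ≡ 1, 6^4 ≡ 1² = 1, 6^8 ≡ 1² = 1, 6^16 ≡ 1² = 1. Since 22 = 16 + 4 + 2, 6^22 ≡ 1·1·1: 1·1 = 1, then 1·1 = 1. So 6^22 ≡ 1 (mod 35).
So φ(1) = φ(6) = 1 while 1 ≠ 6, so φ is not injective, hence not bijective.
Since φ is not bijective, we determine |image(φ)|. Computing x^22 mod 35 for each x (by repeated squaring, reducing mod 35 at every step), the values φ(0), φ(1), …, φ(34) are: 0, 1, 9, 4, 11, 30, 1, 14, 29, 16, 25, 11, 9, 29, 21, 15, 16, 4, 4, 16, 15, 21, 29, 9, 11, 25, 16, 29, 14, 1, 30, 11, 4, 9, 1.
The distinct values are {0, 1, 4, 9, 11, 14, 15, 16, 21, 25, 29, 30}; there are 12 of them.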